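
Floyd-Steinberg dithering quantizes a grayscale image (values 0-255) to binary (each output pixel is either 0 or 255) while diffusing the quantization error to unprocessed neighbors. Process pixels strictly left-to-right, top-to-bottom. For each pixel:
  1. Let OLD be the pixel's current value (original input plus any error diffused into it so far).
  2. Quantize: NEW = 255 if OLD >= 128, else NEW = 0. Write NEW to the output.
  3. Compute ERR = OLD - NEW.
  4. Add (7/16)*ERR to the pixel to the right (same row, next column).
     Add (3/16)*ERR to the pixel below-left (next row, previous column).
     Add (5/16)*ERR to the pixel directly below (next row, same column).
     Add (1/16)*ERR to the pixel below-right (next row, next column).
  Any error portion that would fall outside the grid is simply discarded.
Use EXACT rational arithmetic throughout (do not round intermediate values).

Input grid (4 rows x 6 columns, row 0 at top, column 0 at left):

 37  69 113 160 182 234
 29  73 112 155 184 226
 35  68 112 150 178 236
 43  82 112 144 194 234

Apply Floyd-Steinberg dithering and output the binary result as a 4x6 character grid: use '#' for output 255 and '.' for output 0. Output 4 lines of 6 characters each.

Answer: ..#.##
..##.#
...###
.#.#.#

Derivation:
(0,0): OLD=37 → NEW=0, ERR=37
(0,1): OLD=1363/16 → NEW=0, ERR=1363/16
(0,2): OLD=38469/256 → NEW=255, ERR=-26811/256
(0,3): OLD=467683/4096 → NEW=0, ERR=467683/4096
(0,4): OLD=15201333/65536 → NEW=255, ERR=-1510347/65536
(0,5): OLD=234794355/1048576 → NEW=255, ERR=-32592525/1048576
(1,0): OLD=14473/256 → NEW=0, ERR=14473/256
(1,1): OLD=219199/2048 → NEW=0, ERR=219199/2048
(1,2): OLD=10015915/65536 → NEW=255, ERR=-6695765/65536
(1,3): OLD=35419727/262144 → NEW=255, ERR=-31426993/262144
(1,4): OLD=2108173453/16777216 → NEW=0, ERR=2108173453/16777216
(1,5): OLD=72429576395/268435456 → NEW=255, ERR=3978535115/268435456
(2,0): OLD=2383397/32768 → NEW=0, ERR=2383397/32768
(2,1): OLD=123360359/1048576 → NEW=0, ERR=123360359/1048576
(2,2): OLD=1942015477/16777216 → NEW=0, ERR=1942015477/16777216
(2,3): OLD=24206596749/134217728 → NEW=255, ERR=-10018923891/134217728
(2,4): OLD=772647484967/4294967296 → NEW=255, ERR=-322569175513/4294967296
(2,5): OLD=14817787494273/68719476736 → NEW=255, ERR=-2705679073407/68719476736
(3,0): OLD=1472844885/16777216 → NEW=0, ERR=1472844885/16777216
(3,1): OLD=24618398001/134217728 → NEW=255, ERR=-9607122639/134217728
(3,2): OLD=118341141731/1073741824 → NEW=0, ERR=118341141731/1073741824
(3,3): OLD=11135577231465/68719476736 → NEW=255, ERR=-6387889336215/68719476736
(3,4): OLD=64768885070793/549755813888 → NEW=0, ERR=64768885070793/549755813888
(3,5): OLD=2362151945290279/8796093022208 → NEW=255, ERR=119148224627239/8796093022208
Row 0: ..#.##
Row 1: ..##.#
Row 2: ...###
Row 3: .#.#.#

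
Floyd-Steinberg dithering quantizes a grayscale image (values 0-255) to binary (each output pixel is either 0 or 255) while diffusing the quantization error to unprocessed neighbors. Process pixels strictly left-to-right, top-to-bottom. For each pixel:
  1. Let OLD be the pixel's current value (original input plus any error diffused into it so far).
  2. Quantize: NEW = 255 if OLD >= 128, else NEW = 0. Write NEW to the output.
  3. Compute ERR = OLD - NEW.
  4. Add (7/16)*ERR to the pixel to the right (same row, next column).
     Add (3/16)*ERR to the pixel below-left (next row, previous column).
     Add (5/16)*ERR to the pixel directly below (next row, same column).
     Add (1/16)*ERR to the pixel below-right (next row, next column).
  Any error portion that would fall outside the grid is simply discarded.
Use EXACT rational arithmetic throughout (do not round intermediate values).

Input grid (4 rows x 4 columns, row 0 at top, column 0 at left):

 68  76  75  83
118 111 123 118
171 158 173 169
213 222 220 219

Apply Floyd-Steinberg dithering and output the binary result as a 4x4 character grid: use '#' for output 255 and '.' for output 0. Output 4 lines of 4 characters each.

Answer: ...#
##..
.###
####

Derivation:
(0,0): OLD=68 → NEW=0, ERR=68
(0,1): OLD=423/4 → NEW=0, ERR=423/4
(0,2): OLD=7761/64 → NEW=0, ERR=7761/64
(0,3): OLD=139319/1024 → NEW=255, ERR=-121801/1024
(1,0): OLD=10181/64 → NEW=255, ERR=-6139/64
(1,1): OLD=66083/512 → NEW=255, ERR=-64477/512
(1,2): OLD=1476319/16384 → NEW=0, ERR=1476319/16384
(1,3): OLD=33509961/262144 → NEW=0, ERR=33509961/262144
(2,0): OLD=961841/8192 → NEW=0, ERR=961841/8192
(2,1): OLD=47425579/262144 → NEW=255, ERR=-19421141/262144
(2,2): OLD=96911223/524288 → NEW=255, ERR=-36782217/524288
(2,3): OLD=1542541051/8388608 → NEW=255, ERR=-596553989/8388608
(3,0): OLD=989017889/4194304 → NEW=255, ERR=-80529631/4194304
(3,1): OLD=12390458495/67108864 → NEW=255, ERR=-4722301825/67108864
(3,2): OLD=160337361793/1073741824 → NEW=255, ERR=-113466803327/1073741824
(3,3): OLD=2510999194631/17179869184 → NEW=255, ERR=-1869867447289/17179869184
Row 0: ...#
Row 1: ##..
Row 2: .###
Row 3: ####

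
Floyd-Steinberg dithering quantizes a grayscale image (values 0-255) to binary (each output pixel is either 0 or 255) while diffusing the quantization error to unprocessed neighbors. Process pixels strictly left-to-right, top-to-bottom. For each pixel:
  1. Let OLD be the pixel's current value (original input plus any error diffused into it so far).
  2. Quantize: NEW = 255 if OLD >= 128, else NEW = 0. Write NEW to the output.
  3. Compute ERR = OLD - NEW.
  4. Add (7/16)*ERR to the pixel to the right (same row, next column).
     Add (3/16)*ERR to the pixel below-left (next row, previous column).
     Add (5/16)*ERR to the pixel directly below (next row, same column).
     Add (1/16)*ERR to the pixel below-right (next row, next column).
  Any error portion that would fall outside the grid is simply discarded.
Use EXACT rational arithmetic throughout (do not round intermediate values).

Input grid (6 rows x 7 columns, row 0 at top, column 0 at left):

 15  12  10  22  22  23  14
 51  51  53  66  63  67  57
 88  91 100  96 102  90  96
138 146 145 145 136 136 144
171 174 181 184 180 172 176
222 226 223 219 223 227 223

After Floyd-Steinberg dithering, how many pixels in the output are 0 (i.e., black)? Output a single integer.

Answer: 22

Derivation:
(0,0): OLD=15 → NEW=0, ERR=15
(0,1): OLD=297/16 → NEW=0, ERR=297/16
(0,2): OLD=4639/256 → NEW=0, ERR=4639/256
(0,3): OLD=122585/4096 → NEW=0, ERR=122585/4096
(0,4): OLD=2299887/65536 → NEW=0, ERR=2299887/65536
(0,5): OLD=40216457/1048576 → NEW=0, ERR=40216457/1048576
(0,6): OLD=516396223/16777216 → NEW=0, ERR=516396223/16777216
(1,0): OLD=15147/256 → NEW=0, ERR=15147/256
(1,1): OLD=178221/2048 → NEW=0, ERR=178221/2048
(1,2): OLD=6783409/65536 → NEW=0, ERR=6783409/65536
(1,3): OLD=33645981/262144 → NEW=255, ERR=-33200739/262144
(1,4): OLD=463366007/16777216 → NEW=0, ERR=463366007/16777216
(1,5): OLD=13292006951/134217728 → NEW=0, ERR=13292006951/134217728
(1,6): OLD=241254172009/2147483648 → NEW=0, ERR=241254172009/2147483648
(2,0): OLD=4024127/32768 → NEW=0, ERR=4024127/32768
(2,1): OLD=204501413/1048576 → NEW=255, ERR=-62885467/1048576
(2,2): OLD=1473036335/16777216 → NEW=0, ERR=1473036335/16777216
(2,3): OLD=14291736183/134217728 → NEW=0, ERR=14291736183/134217728
(2,4): OLD=180248684071/1073741824 → NEW=255, ERR=-93555481049/1073741824
(2,5): OLD=3629033639437/34359738368 → NEW=0, ERR=3629033639437/34359738368
(2,6): OLD=100882881149483/549755813888 → NEW=255, ERR=-39304851391957/549755813888
(3,0): OLD=2770459727/16777216 → NEW=255, ERR=-1507730353/16777216
(3,1): OLD=15043044387/134217728 → NEW=0, ERR=15043044387/134217728
(3,2): OLD=255216880921/1073741824 → NEW=255, ERR=-18587284199/1073741824
(3,3): OLD=686561842975/4294967296 → NEW=255, ERR=-408654817505/4294967296
(3,4): OLD=51459029321807/549755813888 → NEW=0, ERR=51459029321807/549755813888
(3,5): OLD=840494793477469/4398046511104 → NEW=255, ERR=-281007066854051/4398046511104
(3,6): OLD=7058371943774915/70368744177664 → NEW=0, ERR=7058371943774915/70368744177664
(4,0): OLD=352039622849/2147483648 → NEW=255, ERR=-195568707391/2147483648
(4,1): OLD=5508543884877/34359738368 → NEW=255, ERR=-3253189398963/34359738368
(4,2): OLD=67802814792099/549755813888 → NEW=0, ERR=67802814792099/549755813888
(4,3): OLD=988211067441649/4398046511104 → NEW=255, ERR=-133290792889871/4398046511104
(4,4): OLD=6265107920467715/35184372088832 → NEW=255, ERR=-2706906962184445/35184372088832
(4,5): OLD=161039392742541059/1125899906842624 → NEW=255, ERR=-126065083502328061/1125899906842624
(4,6): OLD=2780810499539888901/18014398509481984 → NEW=255, ERR=-1812861120378017019/18014398509481984
(5,0): OLD=96640725894967/549755813888 → NEW=255, ERR=-43547006646473/549755813888
(5,1): OLD=788087839930429/4398046511104 → NEW=255, ERR=-333414020401091/4398046511104
(5,2): OLD=7627081889379259/35184372088832 → NEW=255, ERR=-1344932993272901/35184372088832
(5,3): OLD=52379268195451591/281474976710656 → NEW=255, ERR=-19396850865765689/281474976710656
(5,4): OLD=2628676235936740781/18014398509481984 → NEW=255, ERR=-1964995383981165139/18014398509481984
(5,5): OLD=17381800646305839069/144115188075855872 → NEW=0, ERR=17381800646305839069/144115188075855872
(5,6): OLD=547224820075375952211/2305843009213693952 → NEW=255, ERR=-40765147274116005549/2305843009213693952
Output grid:
  Row 0: .......  (7 black, running=7)
  Row 1: ...#...  (6 black, running=13)
  Row 2: .#..#.#  (4 black, running=17)
  Row 3: #.##.#.  (3 black, running=20)
  Row 4: ##.####  (1 black, running=21)
  Row 5: #####.#  (1 black, running=22)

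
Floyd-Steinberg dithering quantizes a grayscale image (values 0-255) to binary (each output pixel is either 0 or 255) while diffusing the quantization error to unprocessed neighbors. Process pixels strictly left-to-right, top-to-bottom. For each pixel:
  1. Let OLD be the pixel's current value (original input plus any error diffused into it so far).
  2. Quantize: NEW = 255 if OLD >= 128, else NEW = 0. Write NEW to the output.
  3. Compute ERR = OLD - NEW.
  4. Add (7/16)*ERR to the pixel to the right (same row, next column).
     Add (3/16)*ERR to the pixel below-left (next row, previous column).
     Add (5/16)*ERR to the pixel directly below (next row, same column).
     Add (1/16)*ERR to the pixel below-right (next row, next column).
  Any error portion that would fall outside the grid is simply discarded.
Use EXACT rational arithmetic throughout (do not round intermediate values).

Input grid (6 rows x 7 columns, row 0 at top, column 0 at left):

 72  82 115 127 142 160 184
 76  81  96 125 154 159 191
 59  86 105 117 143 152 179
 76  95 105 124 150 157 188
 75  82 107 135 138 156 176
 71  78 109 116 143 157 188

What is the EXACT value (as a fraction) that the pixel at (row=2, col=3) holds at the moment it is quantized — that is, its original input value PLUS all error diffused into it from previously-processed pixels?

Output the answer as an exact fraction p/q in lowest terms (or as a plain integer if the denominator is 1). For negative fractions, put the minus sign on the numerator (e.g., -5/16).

Answer: 1011050749/16777216

Derivation:
(0,0): OLD=72 → NEW=0, ERR=72
(0,1): OLD=227/2 → NEW=0, ERR=227/2
(0,2): OLD=5269/32 → NEW=255, ERR=-2891/32
(0,3): OLD=44787/512 → NEW=0, ERR=44787/512
(0,4): OLD=1476773/8192 → NEW=255, ERR=-612187/8192
(0,5): OLD=16686211/131072 → NEW=0, ERR=16686211/131072
(0,6): OLD=502679445/2097152 → NEW=255, ERR=-32094315/2097152
(1,0): OLD=3833/32 → NEW=0, ERR=3833/32
(1,1): OLD=40047/256 → NEW=255, ERR=-25233/256
(1,2): OLD=394363/8192 → NEW=0, ERR=394363/8192
(1,3): OLD=5037711/32768 → NEW=255, ERR=-3318129/32768
(1,4): OLD=242602941/2097152 → NEW=0, ERR=242602941/2097152
(1,5): OLD=4057634669/16777216 → NEW=255, ERR=-220555411/16777216
(1,6): OLD=50579346627/268435456 → NEW=255, ERR=-17871694653/268435456
(2,0): OLD=319285/4096 → NEW=0, ERR=319285/4096
(2,1): OLD=13869239/131072 → NEW=0, ERR=13869239/131072
(2,2): OLD=296097829/2097152 → NEW=255, ERR=-238675931/2097152
(2,3): OLD=1011050749/16777216 → NEW=0, ERR=1011050749/16777216
Target (2,3): original=117, with diffused error = 1011050749/16777216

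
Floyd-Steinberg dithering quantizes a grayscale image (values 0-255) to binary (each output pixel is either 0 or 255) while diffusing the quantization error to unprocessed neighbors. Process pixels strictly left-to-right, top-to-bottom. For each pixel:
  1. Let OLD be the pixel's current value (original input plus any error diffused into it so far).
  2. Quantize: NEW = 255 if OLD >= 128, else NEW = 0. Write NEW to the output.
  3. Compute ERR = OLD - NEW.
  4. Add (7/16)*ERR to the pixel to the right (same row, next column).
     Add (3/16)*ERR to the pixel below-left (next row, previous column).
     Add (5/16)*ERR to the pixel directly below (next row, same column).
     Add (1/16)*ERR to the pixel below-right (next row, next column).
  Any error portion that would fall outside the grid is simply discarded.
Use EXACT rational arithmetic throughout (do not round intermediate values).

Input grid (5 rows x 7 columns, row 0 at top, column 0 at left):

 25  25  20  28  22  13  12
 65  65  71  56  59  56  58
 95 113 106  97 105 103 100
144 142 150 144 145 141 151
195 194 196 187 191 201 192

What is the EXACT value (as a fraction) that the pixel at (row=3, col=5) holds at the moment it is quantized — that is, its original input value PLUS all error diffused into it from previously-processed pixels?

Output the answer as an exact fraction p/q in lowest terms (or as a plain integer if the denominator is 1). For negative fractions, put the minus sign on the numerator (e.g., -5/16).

(0,0): OLD=25 → NEW=0, ERR=25
(0,1): OLD=575/16 → NEW=0, ERR=575/16
(0,2): OLD=9145/256 → NEW=0, ERR=9145/256
(0,3): OLD=178703/4096 → NEW=0, ERR=178703/4096
(0,4): OLD=2692713/65536 → NEW=0, ERR=2692713/65536
(0,5): OLD=32480479/1048576 → NEW=0, ERR=32480479/1048576
(0,6): OLD=428689945/16777216 → NEW=0, ERR=428689945/16777216
(1,0): OLD=20365/256 → NEW=0, ERR=20365/256
(1,1): OLD=244315/2048 → NEW=0, ERR=244315/2048
(1,2): OLD=9488375/65536 → NEW=255, ERR=-7223305/65536
(1,3): OLD=8218155/262144 → NEW=0, ERR=8218155/262144
(1,4): OLD=1578570529/16777216 → NEW=0, ERR=1578570529/16777216
(1,5): OLD=15328110961/134217728 → NEW=0, ERR=15328110961/134217728
(1,6): OLD=253155927423/2147483648 → NEW=0, ERR=253155927423/2147483648
(2,0): OLD=4660505/32768 → NEW=255, ERR=-3695335/32768
(2,1): OLD=89388323/1048576 → NEW=0, ERR=89388323/1048576
(2,2): OLD=2049945897/16777216 → NEW=0, ERR=2049945897/16777216
(2,3): OLD=22952107809/134217728 → NEW=255, ERR=-11273412831/134217728
(2,4): OLD=129953371313/1073741824 → NEW=0, ERR=129953371313/1073741824
(2,5): OLD=7546173937147/34359738368 → NEW=255, ERR=-1215559346693/34359738368
(2,6): OLD=70643136561805/549755813888 → NEW=255, ERR=-69544595979635/549755813888
(3,0): OLD=2092830473/16777216 → NEW=0, ERR=2092830473/16777216
(3,1): OLD=32088270037/134217728 → NEW=255, ERR=-2137250603/134217728
(3,2): OLD=183390547855/1073741824 → NEW=255, ERR=-90413617265/1073741824
(3,3): OLD=477781494937/4294967296 → NEW=0, ERR=477781494937/4294967296
(3,4): OLD=120730224415497/549755813888 → NEW=255, ERR=-19457508125943/549755813888
(3,5): OLD=432352074843819/4398046511104 → NEW=0, ERR=432352074843819/4398046511104
Target (3,5): original=141, with diffused error = 432352074843819/4398046511104

Answer: 432352074843819/4398046511104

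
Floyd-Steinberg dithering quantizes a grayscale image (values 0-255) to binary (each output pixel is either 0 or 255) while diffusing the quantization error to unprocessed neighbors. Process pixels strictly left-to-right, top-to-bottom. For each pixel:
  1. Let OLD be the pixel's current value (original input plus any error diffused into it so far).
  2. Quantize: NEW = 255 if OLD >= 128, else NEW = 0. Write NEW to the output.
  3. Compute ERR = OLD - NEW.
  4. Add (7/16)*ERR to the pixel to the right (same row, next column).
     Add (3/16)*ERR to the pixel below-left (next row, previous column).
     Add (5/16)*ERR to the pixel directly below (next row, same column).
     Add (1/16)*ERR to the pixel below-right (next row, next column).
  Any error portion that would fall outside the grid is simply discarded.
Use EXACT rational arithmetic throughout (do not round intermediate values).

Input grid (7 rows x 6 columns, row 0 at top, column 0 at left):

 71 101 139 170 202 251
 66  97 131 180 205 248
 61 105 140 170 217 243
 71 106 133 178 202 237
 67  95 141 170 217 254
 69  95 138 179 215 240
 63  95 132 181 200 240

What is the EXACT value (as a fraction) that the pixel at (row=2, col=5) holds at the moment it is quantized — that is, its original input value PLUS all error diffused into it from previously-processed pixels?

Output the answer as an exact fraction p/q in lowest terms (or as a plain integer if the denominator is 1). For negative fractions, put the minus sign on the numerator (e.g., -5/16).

(0,0): OLD=71 → NEW=0, ERR=71
(0,1): OLD=2113/16 → NEW=255, ERR=-1967/16
(0,2): OLD=21815/256 → NEW=0, ERR=21815/256
(0,3): OLD=849025/4096 → NEW=255, ERR=-195455/4096
(0,4): OLD=11870087/65536 → NEW=255, ERR=-4841593/65536
(0,5): OLD=229301425/1048576 → NEW=255, ERR=-38085455/1048576
(1,0): OLD=16675/256 → NEW=0, ERR=16675/256
(1,1): OLD=220149/2048 → NEW=0, ERR=220149/2048
(1,2): OLD=12322585/65536 → NEW=255, ERR=-4389095/65536
(1,3): OLD=33360869/262144 → NEW=0, ERR=33360869/262144
(1,4): OLD=3821813327/16777216 → NEW=255, ERR=-456376753/16777216
(1,5): OLD=59091071609/268435456 → NEW=255, ERR=-9359969671/268435456
(2,0): OLD=3326295/32768 → NEW=0, ERR=3326295/32768
(2,1): OLD=182993965/1048576 → NEW=255, ERR=-84392915/1048576
(2,2): OLD=1919978951/16777216 → NEW=0, ERR=1919978951/16777216
(2,3): OLD=33628309839/134217728 → NEW=255, ERR=-597210801/134217728
(2,4): OLD=893218432621/4294967296 → NEW=255, ERR=-201998227859/4294967296
(2,5): OLD=14419215229387/68719476736 → NEW=255, ERR=-3104251338293/68719476736
Target (2,5): original=243, with diffused error = 14419215229387/68719476736

Answer: 14419215229387/68719476736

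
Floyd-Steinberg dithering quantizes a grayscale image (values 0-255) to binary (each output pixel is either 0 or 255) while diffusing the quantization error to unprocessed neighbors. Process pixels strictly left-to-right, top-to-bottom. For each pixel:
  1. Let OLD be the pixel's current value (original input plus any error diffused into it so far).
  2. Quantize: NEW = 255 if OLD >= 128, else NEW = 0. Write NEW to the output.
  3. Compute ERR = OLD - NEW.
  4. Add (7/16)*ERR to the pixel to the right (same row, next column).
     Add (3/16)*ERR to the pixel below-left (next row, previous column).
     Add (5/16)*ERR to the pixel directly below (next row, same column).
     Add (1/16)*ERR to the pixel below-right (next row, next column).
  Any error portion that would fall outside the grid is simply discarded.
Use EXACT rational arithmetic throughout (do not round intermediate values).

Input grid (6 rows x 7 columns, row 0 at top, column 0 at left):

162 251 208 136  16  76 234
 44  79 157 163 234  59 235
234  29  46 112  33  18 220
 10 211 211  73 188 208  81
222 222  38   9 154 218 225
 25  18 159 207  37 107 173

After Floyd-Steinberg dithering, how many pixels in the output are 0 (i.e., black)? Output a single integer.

(0,0): OLD=162 → NEW=255, ERR=-93
(0,1): OLD=3365/16 → NEW=255, ERR=-715/16
(0,2): OLD=48243/256 → NEW=255, ERR=-17037/256
(0,3): OLD=437797/4096 → NEW=0, ERR=437797/4096
(0,4): OLD=4113155/65536 → NEW=0, ERR=4113155/65536
(0,5): OLD=108483861/1048576 → NEW=0, ERR=108483861/1048576
(0,6): OLD=4685255571/16777216 → NEW=255, ERR=407065491/16777216
(1,0): OLD=1679/256 → NEW=0, ERR=1679/256
(1,1): OLD=101609/2048 → NEW=0, ERR=101609/2048
(1,2): OLD=11479069/65536 → NEW=255, ERR=-5232611/65536
(1,3): OLD=44322841/262144 → NEW=255, ERR=-22523879/262144
(1,4): OLD=4061779947/16777216 → NEW=255, ERR=-216410133/16777216
(1,5): OLD=12637847003/134217728 → NEW=0, ERR=12637847003/134217728
(1,6): OLD=623292140149/2147483648 → NEW=255, ERR=75683809909/2147483648
(2,0): OLD=8039699/32768 → NEW=255, ERR=-316141/32768
(2,1): OLD=26972161/1048576 → NEW=0, ERR=26972161/1048576
(2,2): OLD=323685443/16777216 → NEW=0, ERR=323685443/16777216
(2,3): OLD=11567074539/134217728 → NEW=0, ERR=11567074539/134217728
(2,4): OLD=84780695899/1073741824 → NEW=0, ERR=84780695899/1073741824
(2,5): OLD=3015783726153/34359738368 → NEW=0, ERR=3015783726153/34359738368
(2,6): OLD=151346758763919/549755813888 → NEW=255, ERR=11159026222479/549755813888
(3,0): OLD=198106083/16777216 → NEW=0, ERR=198106083/16777216
(3,1): OLD=30496794407/134217728 → NEW=255, ERR=-3728726233/134217728
(3,2): OLD=239059522021/1073741824 → NEW=255, ERR=-34744643099/1073741824
(3,3): OLD=437164721587/4294967296 → NEW=0, ERR=437164721587/4294967296
(3,4): OLD=153408751024099/549755813888 → NEW=255, ERR=13221018482659/549755813888
(3,5): OLD=1120140985528921/4398046511104 → NEW=255, ERR=-1360874802599/4398046511104
(3,6): OLD=6522723520619335/70368744177664 → NEW=0, ERR=6522723520619335/70368744177664
(4,0): OLD=473479434477/2147483648 → NEW=255, ERR=-74128895763/2147483648
(4,1): OLD=6627551268745/34359738368 → NEW=255, ERR=-2134182015095/34359738368
(4,2): OLD=9929703328679/549755813888 → NEW=0, ERR=9929703328679/549755813888
(4,3): OLD=225165990248797/4398046511104 → NEW=0, ERR=225165990248797/4398046511104
(4,4): OLD=6692681662452743/35184372088832 → NEW=255, ERR=-2279333220199417/35184372088832
(4,5): OLD=234687105552330631/1125899906842624 → NEW=255, ERR=-52417370692538489/1125899906842624
(4,6): OLD=4207787567485758433/18014398509481984 → NEW=255, ERR=-385884052432147487/18014398509481984
(5,0): OLD=1411037640875/549755813888 → NEW=0, ERR=1411037640875/549755813888
(5,1): OLD=4142244674489/4398046511104 → NEW=0, ERR=4142244674489/4398046511104
(5,2): OLD=6008568421465695/35184372088832 → NEW=255, ERR=-2963446461186465/35184372088832
(5,3): OLD=49295328046147707/281474976710656 → NEW=255, ERR=-22480791015069573/281474976710656
(5,4): OLD=-427232337376944791/18014398509481984 → NEW=0, ERR=-427232337376944791/18014398509481984
(5,5): OLD=10665981732576459993/144115188075855872 → NEW=0, ERR=10665981732576459993/144115188075855872
(5,6): OLD=451427927176073447575/2305843009213693952 → NEW=255, ERR=-136562040173418510185/2305843009213693952
Output grid:
  Row 0: ###...#  (3 black, running=3)
  Row 1: ..###.#  (3 black, running=6)
  Row 2: #.....#  (5 black, running=11)
  Row 3: .##.##.  (3 black, running=14)
  Row 4: ##..###  (2 black, running=16)
  Row 5: ..##..#  (4 black, running=20)

Answer: 20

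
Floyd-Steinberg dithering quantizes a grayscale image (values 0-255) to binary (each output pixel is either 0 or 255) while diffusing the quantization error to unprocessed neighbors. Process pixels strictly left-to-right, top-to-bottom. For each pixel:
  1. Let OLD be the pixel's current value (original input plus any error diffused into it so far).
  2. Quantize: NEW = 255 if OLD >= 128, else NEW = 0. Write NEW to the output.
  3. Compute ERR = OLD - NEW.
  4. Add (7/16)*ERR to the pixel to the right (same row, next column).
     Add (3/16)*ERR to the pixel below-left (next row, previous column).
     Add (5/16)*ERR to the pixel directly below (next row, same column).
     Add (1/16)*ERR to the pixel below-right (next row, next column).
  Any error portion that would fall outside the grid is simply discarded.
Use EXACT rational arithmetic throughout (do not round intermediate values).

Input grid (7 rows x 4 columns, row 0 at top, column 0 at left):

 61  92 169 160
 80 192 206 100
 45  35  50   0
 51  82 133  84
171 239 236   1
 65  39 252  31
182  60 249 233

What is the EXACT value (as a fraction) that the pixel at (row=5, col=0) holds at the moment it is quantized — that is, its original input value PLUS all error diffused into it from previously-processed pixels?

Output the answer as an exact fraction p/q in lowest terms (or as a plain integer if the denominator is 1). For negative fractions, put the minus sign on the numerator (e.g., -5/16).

(0,0): OLD=61 → NEW=0, ERR=61
(0,1): OLD=1899/16 → NEW=0, ERR=1899/16
(0,2): OLD=56557/256 → NEW=255, ERR=-8723/256
(0,3): OLD=594299/4096 → NEW=255, ERR=-450181/4096
(1,0): OLD=31057/256 → NEW=0, ERR=31057/256
(1,1): OLD=572599/2048 → NEW=255, ERR=50359/2048
(1,2): OLD=12643203/65536 → NEW=255, ERR=-4068477/65536
(1,3): OLD=38130693/1048576 → NEW=0, ERR=38130693/1048576
(2,0): OLD=2867917/32768 → NEW=0, ERR=2867917/32768
(2,1): OLD=80653599/1048576 → NEW=0, ERR=80653599/1048576
(2,2): OLD=152266715/2097152 → NEW=0, ERR=152266715/2097152
(2,3): OLD=1316982671/33554432 → NEW=0, ERR=1316982671/33554432
(3,0): OLD=1556465533/16777216 → NEW=0, ERR=1556465533/16777216
(3,1): OLD=44482028707/268435456 → NEW=255, ERR=-23969012573/268435456
(3,2): OLD=553153165405/4294967296 → NEW=255, ERR=-542063495075/4294967296
(3,3): OLD=3132702722059/68719476736 → NEW=0, ERR=3132702722059/68719476736
(4,0): OLD=787049612537/4294967296 → NEW=255, ERR=-308167047943/4294967296
(4,1): OLD=5560764644843/34359738368 → NEW=255, ERR=-3200968638997/34359738368
(4,2): OLD=174568144550667/1099511627776 → NEW=255, ERR=-105807320532213/1099511627776
(4,3): OLD=-611211094655555/17592186044416 → NEW=0, ERR=-611211094655555/17592186044416
(5,0): OLD=13804540068009/549755813888 → NEW=0, ERR=13804540068009/549755813888
Target (5,0): original=65, with diffused error = 13804540068009/549755813888

Answer: 13804540068009/549755813888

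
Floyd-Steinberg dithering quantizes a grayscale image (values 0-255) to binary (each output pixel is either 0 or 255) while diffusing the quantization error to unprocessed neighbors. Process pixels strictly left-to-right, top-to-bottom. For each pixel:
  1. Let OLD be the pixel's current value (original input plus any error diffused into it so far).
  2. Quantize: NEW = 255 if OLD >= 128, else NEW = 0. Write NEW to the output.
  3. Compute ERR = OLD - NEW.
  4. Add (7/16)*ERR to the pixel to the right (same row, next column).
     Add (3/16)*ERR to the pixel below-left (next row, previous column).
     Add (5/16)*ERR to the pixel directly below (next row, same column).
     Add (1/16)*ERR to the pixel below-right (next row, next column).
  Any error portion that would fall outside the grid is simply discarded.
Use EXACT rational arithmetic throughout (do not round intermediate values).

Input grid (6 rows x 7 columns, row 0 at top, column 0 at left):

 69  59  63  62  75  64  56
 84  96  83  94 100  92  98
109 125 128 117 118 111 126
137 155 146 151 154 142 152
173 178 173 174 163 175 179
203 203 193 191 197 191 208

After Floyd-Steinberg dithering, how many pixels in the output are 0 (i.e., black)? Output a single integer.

Answer: 20

Derivation:
(0,0): OLD=69 → NEW=0, ERR=69
(0,1): OLD=1427/16 → NEW=0, ERR=1427/16
(0,2): OLD=26117/256 → NEW=0, ERR=26117/256
(0,3): OLD=436771/4096 → NEW=0, ERR=436771/4096
(0,4): OLD=7972597/65536 → NEW=0, ERR=7972597/65536
(0,5): OLD=122917043/1048576 → NEW=0, ERR=122917043/1048576
(0,6): OLD=1799943397/16777216 → NEW=0, ERR=1799943397/16777216
(1,0): OLD=31305/256 → NEW=0, ERR=31305/256
(1,1): OLD=411263/2048 → NEW=255, ERR=-110977/2048
(1,2): OLD=7650795/65536 → NEW=0, ERR=7650795/65536
(1,3): OLD=54416783/262144 → NEW=255, ERR=-12429937/262144
(1,4): OLD=2448055629/16777216 → NEW=255, ERR=-1830134451/16777216
(1,5): OLD=14579649629/134217728 → NEW=0, ERR=14579649629/134217728
(1,6): OLD=400242062291/2147483648 → NEW=255, ERR=-147366267949/2147483648
(2,0): OLD=4490981/32768 → NEW=255, ERR=-3864859/32768
(2,1): OLD=90174119/1048576 → NEW=0, ERR=90174119/1048576
(2,2): OLD=3184786613/16777216 → NEW=255, ERR=-1093403467/16777216
(2,3): OLD=8121872205/134217728 → NEW=0, ERR=8121872205/134217728
(2,4): OLD=137212809501/1073741824 → NEW=0, ERR=137212809501/1073741824
(2,5): OLD=6224926248607/34359738368 → NEW=255, ERR=-2536807035233/34359738368
(2,6): OLD=43454672172361/549755813888 → NEW=0, ERR=43454672172361/549755813888
(3,0): OLD=1950623509/16777216 → NEW=0, ERR=1950623509/16777216
(3,1): OLD=28608385777/134217728 → NEW=255, ERR=-5617134863/134217728
(3,2): OLD=133192216867/1073741824 → NEW=0, ERR=133192216867/1073741824
(3,3): OLD=1048260314917/4294967296 → NEW=255, ERR=-46956345563/4294967296
(3,4): OLD=98455667686165/549755813888 → NEW=255, ERR=-41732064855275/549755813888
(3,5): OLD=477296583664783/4398046511104 → NEW=0, ERR=477296583664783/4398046511104
(3,6): OLD=15450600787043025/70368744177664 → NEW=255, ERR=-2493428978261295/70368744177664
(4,0): OLD=432688206875/2147483648 → NEW=255, ERR=-114920123365/2147483648
(4,1): OLD=5911054887263/34359738368 → NEW=255, ERR=-2850678396577/34359738368
(4,2): OLD=93898822906865/549755813888 → NEW=255, ERR=-46288909634575/549755813888
(4,3): OLD=559721988865963/4398046511104 → NEW=0, ERR=559721988865963/4398046511104
(4,4): OLD=7551341540973905/35184372088832 → NEW=255, ERR=-1420673341678255/35184372088832
(4,5): OLD=202504792370887185/1125899906842624 → NEW=255, ERR=-84599683873981935/1125899906842624
(4,6): OLD=2555093153236682439/18014398509481984 → NEW=255, ERR=-2038578466681223481/18014398509481984
(5,0): OLD=93854785160333/549755813888 → NEW=255, ERR=-46332947381107/549755813888
(5,1): OLD=532467849814575/4398046511104 → NEW=0, ERR=532467849814575/4398046511104
(5,2): OLD=8385582660722105/35184372088832 → NEW=255, ERR=-586432221930055/35184372088832
(5,3): OLD=59291392431475581/281474976710656 → NEW=255, ERR=-12484726629741699/281474976710656
(5,4): OLD=2861446203594403199/18014398509481984 → NEW=255, ERR=-1732225416323502721/18014398509481984
(5,5): OLD=14657664534905466127/144115188075855872 → NEW=0, ERR=14657664534905466127/144115188075855872
(5,6): OLD=489847099457667977985/2305843009213693952 → NEW=255, ERR=-98142867891823979775/2305843009213693952
Output grid:
  Row 0: .......  (7 black, running=7)
  Row 1: .#.##.#  (3 black, running=10)
  Row 2: #.#..#.  (4 black, running=14)
  Row 3: .#.##.#  (3 black, running=17)
  Row 4: ###.###  (1 black, running=18)
  Row 5: #.###.#  (2 black, running=20)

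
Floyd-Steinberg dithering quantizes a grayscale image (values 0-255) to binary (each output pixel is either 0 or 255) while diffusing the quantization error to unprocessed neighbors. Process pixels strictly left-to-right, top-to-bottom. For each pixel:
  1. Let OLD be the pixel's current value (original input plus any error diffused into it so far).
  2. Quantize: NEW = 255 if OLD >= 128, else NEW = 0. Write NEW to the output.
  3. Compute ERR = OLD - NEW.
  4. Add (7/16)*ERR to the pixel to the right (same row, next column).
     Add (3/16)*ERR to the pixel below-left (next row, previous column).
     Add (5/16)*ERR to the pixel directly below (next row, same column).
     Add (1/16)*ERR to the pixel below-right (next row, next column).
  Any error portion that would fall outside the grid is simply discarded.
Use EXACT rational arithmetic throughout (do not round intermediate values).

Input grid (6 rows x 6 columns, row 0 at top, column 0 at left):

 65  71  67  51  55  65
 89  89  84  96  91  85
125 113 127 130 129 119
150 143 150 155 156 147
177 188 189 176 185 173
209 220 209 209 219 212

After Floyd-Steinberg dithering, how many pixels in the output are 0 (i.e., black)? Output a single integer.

Answer: 16

Derivation:
(0,0): OLD=65 → NEW=0, ERR=65
(0,1): OLD=1591/16 → NEW=0, ERR=1591/16
(0,2): OLD=28289/256 → NEW=0, ERR=28289/256
(0,3): OLD=406919/4096 → NEW=0, ERR=406919/4096
(0,4): OLD=6452913/65536 → NEW=0, ERR=6452913/65536
(0,5): OLD=113327831/1048576 → NEW=0, ERR=113327831/1048576
(1,0): OLD=32757/256 → NEW=0, ERR=32757/256
(1,1): OLD=411315/2048 → NEW=255, ERR=-110925/2048
(1,2): OLD=7843247/65536 → NEW=0, ERR=7843247/65536
(1,3): OLD=53680067/262144 → NEW=255, ERR=-13166653/262144
(1,4): OLD=2118448169/16777216 → NEW=0, ERR=2118448169/16777216
(1,5): OLD=48364323151/268435456 → NEW=255, ERR=-20086718129/268435456
(2,0): OLD=5073505/32768 → NEW=255, ERR=-3282335/32768
(2,1): OLD=86703931/1048576 → NEW=0, ERR=86703931/1048576
(2,2): OLD=3150300273/16777216 → NEW=255, ERR=-1127889807/16777216
(2,3): OLD=15575633705/134217728 → NEW=0, ERR=15575633705/134217728
(2,4): OLD=867842699515/4294967296 → NEW=255, ERR=-227373960965/4294967296
(2,5): OLD=5521385285773/68719476736 → NEW=0, ERR=5521385285773/68719476736
(3,0): OLD=2251520593/16777216 → NEW=255, ERR=-2026669487/16777216
(3,1): OLD=13035836669/134217728 → NEW=0, ERR=13035836669/134217728
(3,2): OLD=213041407943/1073741824 → NEW=255, ERR=-60762757177/1073741824
(3,3): OLD=10471401412437/68719476736 → NEW=255, ERR=-7052065155243/68719476736
(3,4): OLD=64254160641717/549755813888 → NEW=0, ERR=64254160641717/549755813888
(3,5): OLD=1934556343183995/8796093022208 → NEW=255, ERR=-308447377479045/8796093022208
(4,0): OLD=338145336223/2147483648 → NEW=255, ERR=-209462994017/2147483648
(4,1): OLD=5412266551187/34359738368 → NEW=255, ERR=-3349466732653/34359738368
(4,2): OLD=126989234004681/1099511627776 → NEW=0, ERR=126989234004681/1099511627776
(4,3): OLD=3744288069931597/17592186044416 → NEW=255, ERR=-741719371394483/17592186044416
(4,4): OLD=53505487849768221/281474976710656 → NEW=255, ERR=-18270631211449059/281474976710656
(4,5): OLD=634774866906864299/4503599627370496 → NEW=255, ERR=-513643038072612181/4503599627370496
(5,0): OLD=88093525383273/549755813888 → NEW=255, ERR=-52094207158167/549755813888
(5,1): OLD=2878770001410041/17592186044416 → NEW=255, ERR=-1607237439916039/17592186044416
(5,2): OLD=26898330846093763/140737488355328 → NEW=255, ERR=-8989728684514877/140737488355328
(5,3): OLD=733755921096517905/4503599627370496 → NEW=255, ERR=-414661983882958575/4503599627370496
(5,4): OLD=1210689929614344881/9007199254740992 → NEW=255, ERR=-1086145880344608079/9007199254740992
(5,5): OLD=17228308130176696613/144115188075855872 → NEW=0, ERR=17228308130176696613/144115188075855872
Output grid:
  Row 0: ......  (6 black, running=6)
  Row 1: .#.#.#  (3 black, running=9)
  Row 2: #.#.#.  (3 black, running=12)
  Row 3: #.##.#  (2 black, running=14)
  Row 4: ##.###  (1 black, running=15)
  Row 5: #####.  (1 black, running=16)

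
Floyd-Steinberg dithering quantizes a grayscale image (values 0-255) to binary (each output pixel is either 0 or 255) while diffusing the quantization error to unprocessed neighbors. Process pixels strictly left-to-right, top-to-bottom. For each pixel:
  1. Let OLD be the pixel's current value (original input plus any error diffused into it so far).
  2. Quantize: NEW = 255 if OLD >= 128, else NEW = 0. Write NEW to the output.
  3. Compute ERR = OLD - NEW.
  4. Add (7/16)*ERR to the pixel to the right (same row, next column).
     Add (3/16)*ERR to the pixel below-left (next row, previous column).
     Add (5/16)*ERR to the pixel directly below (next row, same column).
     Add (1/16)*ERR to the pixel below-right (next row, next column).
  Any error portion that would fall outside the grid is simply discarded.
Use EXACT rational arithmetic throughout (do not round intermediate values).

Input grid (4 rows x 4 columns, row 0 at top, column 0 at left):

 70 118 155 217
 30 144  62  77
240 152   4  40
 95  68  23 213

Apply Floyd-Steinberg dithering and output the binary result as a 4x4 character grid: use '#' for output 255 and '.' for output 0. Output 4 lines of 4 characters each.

(0,0): OLD=70 → NEW=0, ERR=70
(0,1): OLD=1189/8 → NEW=255, ERR=-851/8
(0,2): OLD=13883/128 → NEW=0, ERR=13883/128
(0,3): OLD=541597/2048 → NEW=255, ERR=19357/2048
(1,0): OLD=4087/128 → NEW=0, ERR=4087/128
(1,1): OLD=153025/1024 → NEW=255, ERR=-108095/1024
(1,2): OLD=1469141/32768 → NEW=0, ERR=1469141/32768
(1,3): OLD=55756771/524288 → NEW=0, ERR=55756771/524288
(2,0): OLD=3771355/16384 → NEW=255, ERR=-406565/16384
(2,1): OLD=62158361/524288 → NEW=0, ERR=62158361/524288
(2,2): OLD=87264989/1048576 → NEW=0, ERR=87264989/1048576
(2,3): OLD=1886523785/16777216 → NEW=0, ERR=1886523785/16777216
(3,0): OLD=918342443/8388608 → NEW=0, ERR=918342443/8388608
(3,1): OLD=22414069941/134217728 → NEW=255, ERR=-11811450699/134217728
(3,2): OLD=83750673227/2147483648 → NEW=0, ERR=83750673227/2147483648
(3,3): OLD=9290972904845/34359738368 → NEW=255, ERR=529239621005/34359738368
Row 0: .#.#
Row 1: .#..
Row 2: #...
Row 3: .#.#

Answer: .#.#
.#..
#...
.#.#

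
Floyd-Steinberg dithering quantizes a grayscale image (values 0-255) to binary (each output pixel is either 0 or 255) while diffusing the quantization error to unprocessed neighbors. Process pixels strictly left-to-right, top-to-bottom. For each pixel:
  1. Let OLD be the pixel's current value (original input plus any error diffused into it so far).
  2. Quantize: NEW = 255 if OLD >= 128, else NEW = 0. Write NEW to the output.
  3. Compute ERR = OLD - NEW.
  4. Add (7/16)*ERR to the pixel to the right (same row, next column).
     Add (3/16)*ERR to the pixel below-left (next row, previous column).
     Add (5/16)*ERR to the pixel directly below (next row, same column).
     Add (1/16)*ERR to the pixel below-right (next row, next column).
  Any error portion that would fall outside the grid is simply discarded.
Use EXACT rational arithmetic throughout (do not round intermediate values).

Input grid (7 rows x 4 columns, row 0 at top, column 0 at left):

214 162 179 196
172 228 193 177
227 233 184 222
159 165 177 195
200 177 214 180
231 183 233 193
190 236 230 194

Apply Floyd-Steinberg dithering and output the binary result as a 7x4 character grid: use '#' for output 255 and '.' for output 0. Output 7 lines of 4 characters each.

Answer: ####
#.#.
####
#.##
###.
#.##
####

Derivation:
(0,0): OLD=214 → NEW=255, ERR=-41
(0,1): OLD=2305/16 → NEW=255, ERR=-1775/16
(0,2): OLD=33399/256 → NEW=255, ERR=-31881/256
(0,3): OLD=579649/4096 → NEW=255, ERR=-464831/4096
(1,0): OLD=35427/256 → NEW=255, ERR=-29853/256
(1,1): OLD=238389/2048 → NEW=0, ERR=238389/2048
(1,2): OLD=11586521/65536 → NEW=255, ERR=-5125159/65536
(1,3): OLD=104373823/1048576 → NEW=0, ERR=104373823/1048576
(2,0): OLD=6959383/32768 → NEW=255, ERR=-1396457/32768
(2,1): OLD=239892205/1048576 → NEW=255, ERR=-27494675/1048576
(2,2): OLD=364963617/2097152 → NEW=255, ERR=-169810143/2097152
(2,3): OLD=7140146045/33554432 → NEW=255, ERR=-1416234115/33554432
(3,0): OLD=2361660199/16777216 → NEW=255, ERR=-1916529881/16777216
(3,1): OLD=23886137657/268435456 → NEW=0, ERR=23886137657/268435456
(3,2): OLD=777705427911/4294967296 → NEW=255, ERR=-317511232569/4294967296
(3,3): OLD=9923558329073/68719476736 → NEW=255, ERR=-7599908238607/68719476736
(4,0): OLD=777329481691/4294967296 → NEW=255, ERR=-317887178789/4294967296
(4,1): OLD=5202931398033/34359738368 → NEW=255, ERR=-3558801885807/34359738368
(4,2): OLD=143386489861617/1099511627776 → NEW=255, ERR=-136988975221263/1099511627776
(4,3): OLD=1518395126819815/17592186044416 → NEW=0, ERR=1518395126819815/17592186044416
(5,0): OLD=103601700199147/549755813888 → NEW=255, ERR=-36586032342293/549755813888
(5,1): OLD=1645411248173133/17592186044416 → NEW=0, ERR=1645411248173133/17592186044416
(5,2): OLD=2152359659625625/8796093022208 → NEW=255, ERR=-90644061037415/8796093022208
(5,3): OLD=58455805681191665/281474976710656 → NEW=255, ERR=-13320313380025615/281474976710656
(6,0): OLD=52562714144777159/281474976710656 → NEW=255, ERR=-19213404916440121/281474976710656
(6,1): OLD=1032554699079360993/4503599627370496 → NEW=255, ERR=-115863205900115487/4503599627370496
(6,2): OLD=15312005628457926999/72057594037927936 → NEW=255, ERR=-3062680851213696681/72057594037927936
(6,3): OLD=184435448660781145697/1152921504606846976 → NEW=255, ERR=-109559535013964833183/1152921504606846976
Row 0: ####
Row 1: #.#.
Row 2: ####
Row 3: #.##
Row 4: ###.
Row 5: #.##
Row 6: ####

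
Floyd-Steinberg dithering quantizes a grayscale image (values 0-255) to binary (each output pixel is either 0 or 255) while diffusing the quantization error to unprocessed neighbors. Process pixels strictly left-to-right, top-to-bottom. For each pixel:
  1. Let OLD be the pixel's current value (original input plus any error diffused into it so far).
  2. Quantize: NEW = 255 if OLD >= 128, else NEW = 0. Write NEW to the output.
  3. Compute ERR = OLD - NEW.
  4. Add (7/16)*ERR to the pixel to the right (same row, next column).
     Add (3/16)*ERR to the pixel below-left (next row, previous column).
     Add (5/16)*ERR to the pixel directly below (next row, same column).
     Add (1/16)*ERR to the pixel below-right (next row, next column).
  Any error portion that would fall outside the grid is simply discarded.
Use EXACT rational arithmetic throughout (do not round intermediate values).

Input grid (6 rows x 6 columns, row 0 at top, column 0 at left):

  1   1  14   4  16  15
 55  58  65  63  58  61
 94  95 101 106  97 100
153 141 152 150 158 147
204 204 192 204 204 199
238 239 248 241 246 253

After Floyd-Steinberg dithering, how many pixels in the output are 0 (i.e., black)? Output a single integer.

Answer: 17

Derivation:
(0,0): OLD=1 → NEW=0, ERR=1
(0,1): OLD=23/16 → NEW=0, ERR=23/16
(0,2): OLD=3745/256 → NEW=0, ERR=3745/256
(0,3): OLD=42599/4096 → NEW=0, ERR=42599/4096
(0,4): OLD=1346769/65536 → NEW=0, ERR=1346769/65536
(0,5): OLD=25156023/1048576 → NEW=0, ERR=25156023/1048576
(1,0): OLD=14229/256 → NEW=0, ERR=14229/256
(1,1): OLD=175251/2048 → NEW=0, ERR=175251/2048
(1,2): OLD=7146639/65536 → NEW=0, ERR=7146639/65536
(1,3): OLD=31123427/262144 → NEW=0, ERR=31123427/262144
(1,4): OLD=2038649417/16777216 → NEW=0, ERR=2038649417/16777216
(1,5): OLD=33002363439/268435456 → NEW=0, ERR=33002363439/268435456
(2,0): OLD=4175105/32768 → NEW=0, ERR=4175105/32768
(2,1): OLD=211188891/1048576 → NEW=255, ERR=-56197989/1048576
(2,2): OLD=2336053649/16777216 → NEW=255, ERR=-1942136431/16777216
(2,3): OLD=16382093897/134217728 → NEW=0, ERR=16382093897/134217728
(2,4): OLD=939930575195/4294967296 → NEW=255, ERR=-155286085285/4294967296
(2,5): OLD=8947028402477/68719476736 → NEW=255, ERR=-8576438165203/68719476736
(3,0): OLD=3066336881/16777216 → NEW=255, ERR=-1211853199/16777216
(3,1): OLD=10590916125/134217728 → NEW=0, ERR=10590916125/134217728
(3,2): OLD=182410704615/1073741824 → NEW=255, ERR=-91393460505/1073741824
(3,3): OLD=9406994457589/68719476736 → NEW=255, ERR=-8116472110091/68719476736
(3,4): OLD=43571481587413/549755813888 → NEW=0, ERR=43571481587413/549755813888
(3,5): OLD=1235091899851867/8796093022208 → NEW=255, ERR=-1007911820811173/8796093022208
(4,0): OLD=421385284607/2147483648 → NEW=255, ERR=-126223045633/2147483648
(4,1): OLD=6269620625139/34359738368 → NEW=255, ERR=-2492112658701/34359738368
(4,2): OLD=128043880675305/1099511627776 → NEW=0, ERR=128043880675305/1099511627776
(4,3): OLD=4003637334948077/17592186044416 → NEW=255, ERR=-482370106378003/17592186044416
(4,4): OLD=52890453773263549/281474976710656 → NEW=255, ERR=-18885665287953731/281474976710656
(4,5): OLD=625059376074020363/4503599627370496 → NEW=255, ERR=-523358528905456117/4503599627370496
(5,0): OLD=113267702078601/549755813888 → NEW=255, ERR=-26920030462839/549755813888
(5,1): OLD=3748419455405337/17592186044416 → NEW=255, ERR=-737587985920743/17592186044416
(5,2): OLD=36081558388216483/140737488355328 → NEW=255, ERR=193498857607843/140737488355328
(5,3): OLD=1025609123281575985/4503599627370496 → NEW=255, ERR=-122808781697900495/4503599627370496
(5,4): OLD=1707761388057441649/9007199254740992 → NEW=255, ERR=-589074421901511311/9007199254740992
(5,5): OLD=26499695051611875877/144115188075855872 → NEW=255, ERR=-10249677907731371483/144115188075855872
Output grid:
  Row 0: ......  (6 black, running=6)
  Row 1: ......  (6 black, running=12)
  Row 2: .##.##  (2 black, running=14)
  Row 3: #.##.#  (2 black, running=16)
  Row 4: ##.###  (1 black, running=17)
  Row 5: ######  (0 black, running=17)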